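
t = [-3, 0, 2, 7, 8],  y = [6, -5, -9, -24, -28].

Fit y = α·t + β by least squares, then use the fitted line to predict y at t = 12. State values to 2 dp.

ŷ = -39.56

From the data, Σt·t = 126, Σt = 14, Σ1 = 5.
Moment sums: Σt·y = -428, Σy = -60.
Normal equations: [[126, 14]; [14, 5]]·[α, β]ᵀ = [-428, -60]ᵀ.
Eliminating β: 5·(row 1) − 14·(row 2) gives 434·α = 5·(-428) − 14·(-60) = -1300, so α = -650/217.
Then β = ((-60) − 14·(-650/217))/5 = -112/31.
At t = 12: ŷ = (-650/217)·(12) + (-112/31)·(1) = -8584/217.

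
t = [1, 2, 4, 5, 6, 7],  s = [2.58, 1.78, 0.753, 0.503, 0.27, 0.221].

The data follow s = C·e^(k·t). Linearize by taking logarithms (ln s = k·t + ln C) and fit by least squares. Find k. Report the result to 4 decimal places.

Taking logs, ln s = k·t + ln C, so regress ln s on t.
XᵀX = [[131.0000, 25.0000]; [25.0000, 6]], rhs = [-20.8927, -2.2654]ᵀ  (here Σt = 25.0000, Σ(t)² = 131.0000, Σln s = -2.2654, Σt·ln s = -20.8927).
Δ = 131.0000·6 − (25.0000)² = 161.0000; k = (-20.8927·6 − 25.0000·-2.2654)/161.0000 = -0.42684, ln C = (131.0000·-2.2654 − 25.0000·-20.8927)/161.0000 = 1.40095.

k = -0.4268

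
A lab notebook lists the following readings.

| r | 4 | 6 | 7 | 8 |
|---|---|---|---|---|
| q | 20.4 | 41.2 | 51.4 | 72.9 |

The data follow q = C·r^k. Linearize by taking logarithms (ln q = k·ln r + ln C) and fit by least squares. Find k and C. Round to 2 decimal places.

Linearized form: ln q = k·ln r + ln C. From the 4 transformed points,
Σln r = 7.2034, Σ(ln r)² = 13.2429, Σln q = 14.9627, Σln r·ln q = 27.4281.
Equations: 13.2429·k + 7.2034·ln C = 27.4281;  7.2034·k + 4·ln C = 14.9627.
Slope k = (n·Σln r·ln q − Σln r·Σln q)/(n·Σ(ln r)² − (Σln r)²) = (4·27.4281 − 7.2034·14.9627)/1.0824 = 1.78295; ln C = (Σln q − k·Σln r)/n = 0.52984, so C = exp(0.52984) = 1.69866.

k = 1.78, C = 1.70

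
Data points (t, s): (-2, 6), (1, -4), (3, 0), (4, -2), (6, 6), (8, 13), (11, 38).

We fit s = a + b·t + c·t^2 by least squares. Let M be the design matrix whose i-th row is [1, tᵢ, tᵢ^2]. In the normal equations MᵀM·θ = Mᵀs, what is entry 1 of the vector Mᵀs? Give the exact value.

57

Entry 1 ↔ basis 1, so (Mᵀs)_{1} = Σᵢ sᵢ = (1)·(6) + (1)·(-4) + (1)·(0) + (1)·(-2) + (1)·(6) + (1)·(13) + (1)·(38) = 57.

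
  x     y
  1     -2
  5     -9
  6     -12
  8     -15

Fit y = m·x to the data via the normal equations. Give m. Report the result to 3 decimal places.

m = -1.897

Compute the Gram sums: Σx·x = 126.
Right-hand side: Σx·y = -239.
Normal equations: [[126]]·[m]ᵀ = [-239]ᵀ.
Hence m = -239 / 126 ≈ -1.89683.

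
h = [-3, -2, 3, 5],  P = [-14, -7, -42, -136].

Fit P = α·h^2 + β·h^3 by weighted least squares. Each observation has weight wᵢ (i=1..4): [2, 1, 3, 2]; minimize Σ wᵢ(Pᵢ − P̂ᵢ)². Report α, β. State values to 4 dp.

α = -3.0437, β = -0.4841

From the data, Σwᵢ·h^2·h^2 = 1671, Σwᵢ·h^2·h^3 = 6461, Σwᵢ·h^3·h^3 = 34959.
Right-hand side: Σwᵢ·h^2·P = -8214, Σwᵢ·h^3·P = -36590.
Normal equations: [[1671, 6461]; [6461, 34959]]·[α, β]ᵀ = [-8214, -36590]ᵀ.
Determinant 1671·34959 − 6461² = 16671968.
α = ((-8214)·34959 − 6461·(-36590))/16671968 = -12686309/4167992; β = (1671·(-36590) − 6461·(-8214))/16671968 = -2017809/4167992.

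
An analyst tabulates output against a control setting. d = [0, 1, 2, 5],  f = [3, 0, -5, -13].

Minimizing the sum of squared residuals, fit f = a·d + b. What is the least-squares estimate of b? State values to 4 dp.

b = 2.6786

With design matrix M, MᵀM = [[30, 8]; [8, 4]] and Mᵀf = [-75, -15]ᵀ.
Eliminating b: 4·(row 1) − 8·(row 2) gives 56·a = 4·(-75) − 8·(-15) = -180, so a = -45/14.
Then b = ((-15) − 8·(-45/14))/4 = 75/28.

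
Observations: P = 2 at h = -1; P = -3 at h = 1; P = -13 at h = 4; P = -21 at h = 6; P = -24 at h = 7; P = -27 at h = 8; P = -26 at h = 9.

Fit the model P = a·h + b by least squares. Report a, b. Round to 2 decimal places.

The normal system XᵀX·[a, b]ᵀ = XᵀP is [[248, 34]; [34, 7]]·[a, b]ᵀ = [-801, -112]ᵀ.
Determinant 248·7 − 34² = 580.
a = ((-801)·7 − 34·(-112))/580 = -1799/580; b = (248·(-112) − 34·(-801))/580 = -271/290.

a = -3.10, b = -0.93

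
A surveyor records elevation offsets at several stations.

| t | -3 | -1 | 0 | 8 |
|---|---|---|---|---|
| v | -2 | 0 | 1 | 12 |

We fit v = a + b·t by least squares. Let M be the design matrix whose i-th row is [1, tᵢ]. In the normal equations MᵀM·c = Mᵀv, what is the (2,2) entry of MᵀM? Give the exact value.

Row 2 ↔ basis t, column 2 ↔ basis t, so (MᵀM)_{2,2} = Σᵢ (t)·(t) = (-3)·(-3) + (-1)·(-1) + (0)·(0) + (8)·(8) = 74.

74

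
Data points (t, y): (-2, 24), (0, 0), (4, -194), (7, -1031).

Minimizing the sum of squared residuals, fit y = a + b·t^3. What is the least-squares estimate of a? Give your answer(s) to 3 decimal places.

Sums needed: Σ1 = 4, Σt^3 = 399, Σt^3·t^3 = 121809.
Right-hand side: Σy = -1201, Σt^3·y = -366241.
Normal equations: [[4, 399]; [399, 121809]]·[a, b]ᵀ = [-1201, -366241]ᵀ.
det = 4·121809 − 399² = 328035.
a = ((-1201)·121809 − 399·(-366241))/328035 = -570/1151; b = (4·(-366241) − 399·(-1201))/328035 = -197153/65607.

a = -0.495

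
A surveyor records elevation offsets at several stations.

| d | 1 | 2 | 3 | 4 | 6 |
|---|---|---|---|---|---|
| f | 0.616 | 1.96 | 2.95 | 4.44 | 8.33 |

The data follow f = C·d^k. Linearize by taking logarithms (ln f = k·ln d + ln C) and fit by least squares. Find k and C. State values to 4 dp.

k = 1.4195, C = 0.6474

Let Y = ln f. Fitting Y = k·ln d + ln C by least squares:
Σln d = 4.9698, Σ(ln d)² = 6.8196, Σln f = 4.8808, Σln d·ln f = 7.5197.
Equations: 6.8196·k + 4.9698·ln C = 7.5197;  4.9698·k + 5·ln C = 4.8808.
Δ = 6.8196·5 − (4.9698)² = 9.3990; k = (7.5197·5 − 4.9698·4.8808)/9.3990 = 1.41951, ln C = (6.8196·4.8808 − 4.9698·7.5197)/9.3990 = -0.43479, so C = exp(-0.43479) = 0.64740.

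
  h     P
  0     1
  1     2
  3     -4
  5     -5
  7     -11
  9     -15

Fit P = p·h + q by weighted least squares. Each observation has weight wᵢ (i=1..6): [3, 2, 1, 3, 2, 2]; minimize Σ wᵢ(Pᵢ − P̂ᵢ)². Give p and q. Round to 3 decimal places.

Setting ∂/∂p … = 0 gives: 346·p + 52·q = -507;  52·p + 13·q = -64.
(Σwᵢ·h·h = 346, Σwᵢ·h = 52, Σwᵢ·1 = 13, Σwᵢ·h·P = -507, Σwᵢ·P = -64.)
Eliminating q: 13·(row 1) − 52·(row 2) gives 1794·p = 13·(-507) − 52·(-64) = -3263, so p = -251/138.
Then q = ((-64) − 52·(-251/138))/13 = 2110/897.

p = -1.819, q = 2.352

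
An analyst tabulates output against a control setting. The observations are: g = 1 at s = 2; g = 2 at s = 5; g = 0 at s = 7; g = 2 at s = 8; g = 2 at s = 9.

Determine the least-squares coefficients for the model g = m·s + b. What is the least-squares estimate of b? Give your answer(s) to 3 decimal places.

AᵀA·[m, b]ᵀ = Aᵀg reads: 223·m + 31·b = 46;  31·m + 5·b = 7.
(Σs·s = 223, Σs = 31, Σ1 = 5, Σs·g = 46, Σg = 7.)
Eliminating b: 5·(row 1) − 31·(row 2) gives 154·m = 5·46 − 31·7 = 13, so m = 13/154.
Then b = (7 − 31·(13/154))/5 = 135/154.

b = 0.877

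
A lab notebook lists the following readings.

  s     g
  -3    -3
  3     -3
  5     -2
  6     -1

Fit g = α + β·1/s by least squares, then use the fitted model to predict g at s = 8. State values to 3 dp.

ĝ = -2.216

AᵀA·[α, β]ᵀ = Aᵀg reads: 4·α + (11/30)·β = -9;  (11/30)·α + (29/100)·β = -17/30.
Eliminating β: (29/100)·(row 1) − (11/30)·(row 2) gives (923/900)·α = (29/100)·(-9) − (11/30)·(-17/30) = -1081/450, so α = -2162/923.
Then β = ((-17/30) − (11/30)·(-2162/923))/(29/100) = 930/923.
At s = 8: ĝ = (-2162/923)·(1) + (930/923)·(1/8) = -8183/3692.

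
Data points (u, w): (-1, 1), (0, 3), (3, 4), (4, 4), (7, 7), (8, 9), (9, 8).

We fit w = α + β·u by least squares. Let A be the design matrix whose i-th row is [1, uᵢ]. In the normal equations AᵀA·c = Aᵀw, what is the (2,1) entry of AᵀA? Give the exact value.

Row 2 ↔ basis u, column 1 ↔ basis 1, so (AᵀA)_{2,1} = Σᵢ u = (-1)·(1) + (0)·(1) + (3)·(1) + (4)·(1) + (7)·(1) + (8)·(1) + (9)·(1) = 30.

30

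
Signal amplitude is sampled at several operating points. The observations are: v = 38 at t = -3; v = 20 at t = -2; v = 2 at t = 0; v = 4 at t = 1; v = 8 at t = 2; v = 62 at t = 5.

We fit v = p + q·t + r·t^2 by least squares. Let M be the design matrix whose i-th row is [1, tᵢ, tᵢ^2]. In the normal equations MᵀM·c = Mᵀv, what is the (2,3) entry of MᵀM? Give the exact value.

Row 2 ↔ basis t, column 3 ↔ basis t^2, so (MᵀM)_{2,3} = Σᵢ (t)·(t^2) = (-3)·(9) + (-2)·(4) + (0)·(0) + (1)·(1) + (2)·(4) + (5)·(25) = 99.

99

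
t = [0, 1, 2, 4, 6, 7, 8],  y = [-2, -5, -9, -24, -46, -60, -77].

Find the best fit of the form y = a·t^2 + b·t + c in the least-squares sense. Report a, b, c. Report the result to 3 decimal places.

Sums needed: Σt^2·t^2 = 8066, Σt^2·t = 1144, Σt^2 = 170, Σt·t = 170, Σt = 28, Σ1 = 7.
Moment sums: Σt^2·y = -9949, Σt·y = -1431, Σy = -223.
XᵀX·[a, b, c]ᵀ = Xᵀy becomes [[8066, 1144, 170]; [1144, 170, 28]; [170, 28, 7]]·[a, b, c]ᵀ = [-9949, -1431, -223]ᵀ.
Inverting the 3×3 Gram matrix, [a, b, c]ᵀ = [-1549/1578, -65903/45762, -17216/7627]ᵀ.

a = -0.982, b = -1.440, c = -2.257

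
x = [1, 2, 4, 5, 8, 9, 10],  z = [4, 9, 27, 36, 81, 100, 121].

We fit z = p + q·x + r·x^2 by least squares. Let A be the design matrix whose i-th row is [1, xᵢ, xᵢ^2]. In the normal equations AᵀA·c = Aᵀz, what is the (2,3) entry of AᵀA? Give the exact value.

Row 2 ↔ basis x, column 3 ↔ basis x^2, so (AᵀA)_{2,3} = Σᵢ (x)·(x^2) = (1)·(1) + (2)·(4) + (4)·(16) + (5)·(25) + (8)·(64) + (9)·(81) + (10)·(100) = 2439.

2439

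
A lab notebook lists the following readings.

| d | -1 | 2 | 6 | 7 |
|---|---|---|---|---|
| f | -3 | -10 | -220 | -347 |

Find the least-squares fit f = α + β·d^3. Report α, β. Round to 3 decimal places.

α = -3.052, β = -1.003

From the data, Σ1 = 4, Σd^3 = 566, Σd^3·d^3 = 164370.
Right-hand side: Σf = -580, Σd^3·f = -166618.
MᵀM·[α, β]ᵀ = Mᵀf becomes [[4, 566]; [566, 164370]]·[α, β]ᵀ = [-580, -166618]ᵀ.
Eliminating β: 164370·(row 1) − 566·(row 2) gives 337124·α = 164370·(-580) − 566·(-166618) = -1028812, so α = -257203/84281.
Then β = ((-166618) − 566·(-257203/84281))/164370 = -84548/84281.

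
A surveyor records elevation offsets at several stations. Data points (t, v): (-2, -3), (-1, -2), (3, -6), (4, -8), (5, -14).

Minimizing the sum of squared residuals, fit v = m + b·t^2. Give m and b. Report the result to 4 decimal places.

m = -1.2176, b = -0.4893

Forming MᵀM = [[5, 55]; [55, 979]] and Mᵀv = [-33, -546]ᵀ gives MᵀM·[m, b]ᵀ = Mᵀv.
det = 5·979 − 55² = 1870.
m = ((-33)·979 − 55·(-546))/1870 = -207/170; b = (5·(-546) − 55·(-33))/1870 = -183/374.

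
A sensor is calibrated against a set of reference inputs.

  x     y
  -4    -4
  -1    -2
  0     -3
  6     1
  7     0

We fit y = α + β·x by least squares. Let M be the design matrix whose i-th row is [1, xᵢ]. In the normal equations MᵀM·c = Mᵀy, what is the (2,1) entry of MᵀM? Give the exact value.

8

Row 2 ↔ basis x, column 1 ↔ basis 1, so (MᵀM)_{2,1} = Σᵢ x = (-4)·(1) + (-1)·(1) + (0)·(1) + (6)·(1) + (7)·(1) = 8.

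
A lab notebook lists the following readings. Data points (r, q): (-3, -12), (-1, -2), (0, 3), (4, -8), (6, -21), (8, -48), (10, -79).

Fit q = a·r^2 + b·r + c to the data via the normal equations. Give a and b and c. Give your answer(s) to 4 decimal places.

Entries of AᵀA: Σr^2·r^2 = 15730, Σr^2·r = 1764, Σr^2 = 226, Σr·r = 226, Σr = 24, Σ1 = 7.
Right-hand side: Σr^2·q = -11966, Σr·q = -1294, Σq = -167.
Row-reducing yields a = -134880/136267, b = 244295/136267, c = 266173/136267.

a = -0.9898, b = 1.7928, c = 1.9533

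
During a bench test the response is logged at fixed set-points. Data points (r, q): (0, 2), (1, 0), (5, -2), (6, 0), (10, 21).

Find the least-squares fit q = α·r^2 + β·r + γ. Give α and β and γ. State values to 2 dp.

Forming AᵀA = [[11922, 1342, 162]; [1342, 162, 22]; [162, 22, 5]] and Aᵀq = [2050, 200, 21]ᵀ gives AᵀA·[α, β, γ]ᵀ = Aᵀq.
Solving the 3×3 system (Gaussian elimination) gives α = 5399/9800, β = -35929/9800, γ = 608/245.

α = 0.55, β = -3.67, γ = 2.48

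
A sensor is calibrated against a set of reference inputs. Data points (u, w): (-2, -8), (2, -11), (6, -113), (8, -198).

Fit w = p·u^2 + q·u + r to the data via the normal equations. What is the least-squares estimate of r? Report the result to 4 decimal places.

Sums needed: Σu^2·u^2 = 5424, Σu^2·u = 728, Σu^2 = 108, Σu·u = 108, Σu = 14, Σ1 = 4.
Right-hand side: Σu^2·w = -16816, Σu·w = -2268, Σw = -330.
Solving the 3×3 system (Gaussian elimination) gives p = -9613/3184, q = -1519/1592, r = 469/199.

r = 2.3568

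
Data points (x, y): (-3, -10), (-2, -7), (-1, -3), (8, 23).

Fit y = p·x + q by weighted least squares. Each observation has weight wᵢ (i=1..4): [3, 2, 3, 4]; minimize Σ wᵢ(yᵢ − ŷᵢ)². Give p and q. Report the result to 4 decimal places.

Entries of AᵀWA: Σwᵢ·x·x = 294, Σwᵢ·x = 16, Σwᵢ·1 = 12.
Moment sums: Σwᵢ·x·y = 863, Σwᵢ·y = 39.
AᵀWA·[p, q]ᵀ = AᵀWy becomes [[294, 16]; [16, 12]]·[p, q]ᵀ = [863, 39]ᵀ.
Δ = 294·12 − 16² = 3272.
p = (863·12 − 16·39)/3272 = 2433/818; q = (294·39 − 16·863)/3272 = -1171/1636.

p = 2.9743, q = -0.7158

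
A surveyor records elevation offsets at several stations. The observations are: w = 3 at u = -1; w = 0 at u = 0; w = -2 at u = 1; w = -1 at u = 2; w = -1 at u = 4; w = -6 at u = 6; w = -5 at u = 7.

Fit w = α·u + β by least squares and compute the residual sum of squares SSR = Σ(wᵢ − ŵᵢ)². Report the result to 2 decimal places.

SSR = 11.35

MᵀM·[α, β]ᵀ = Mᵀw reads: 107·α + 19·β = -82;  19·α + 7·β = -12.
det = 107·7 − 19² = 388.
α = ((-82)·7 − 19·(-12))/388 = -173/194; β = (107·(-12) − 19·(-82))/388 = 137/194.
Residuals: 136/97, -137/194, -176/97, 15/194, 361/194, -263/194, 52/97; SSR = 1101/97.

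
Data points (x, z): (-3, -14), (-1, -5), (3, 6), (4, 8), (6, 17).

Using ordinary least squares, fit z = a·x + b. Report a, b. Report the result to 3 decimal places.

The normal equations are: 71·a + 9·b = 199;  9·a + 5·b = 12.
(Σx·x = 71, Σx = 9, Σ1 = 5, Σx·z = 199, Σz = 12.)
Determinant 71·5 − 9² = 274.
a = (199·5 − 9·12)/274 = 887/274; b = (71·12 − 9·199)/274 = -939/274.

a = 3.237, b = -3.427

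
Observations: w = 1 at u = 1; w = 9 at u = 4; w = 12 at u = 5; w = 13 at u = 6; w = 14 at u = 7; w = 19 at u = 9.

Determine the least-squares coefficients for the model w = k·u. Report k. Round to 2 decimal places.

Sums needed: Σu·u = 208.
For Aᵀw: Σu·w = 444.
AᵀA·[k]ᵀ = Aᵀw becomes [[208]]·[k]ᵀ = [444]ᵀ.
k = 444/208 = 2.13462.

k = 2.13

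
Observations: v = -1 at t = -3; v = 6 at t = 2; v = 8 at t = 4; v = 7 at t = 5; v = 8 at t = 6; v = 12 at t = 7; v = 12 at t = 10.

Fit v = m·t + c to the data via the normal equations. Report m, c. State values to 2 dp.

Forming MᵀM = [[239, 31]; [31, 7]] and Mᵀv = [334, 52]ᵀ gives MᵀM·[m, c]ᵀ = Mᵀv.
Δ = 239·7 − 31² = 712.
m = (334·7 − 31·52)/712 = 363/356; c = (239·52 − 31·334)/712 = 1037/356.

m = 1.02, c = 2.91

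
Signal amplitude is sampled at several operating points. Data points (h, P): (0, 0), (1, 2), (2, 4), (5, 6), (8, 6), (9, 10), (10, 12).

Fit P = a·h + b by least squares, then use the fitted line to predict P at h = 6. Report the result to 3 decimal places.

P̂ = 6.694

Setting ∂/∂a … = 0 gives: 275·a + 35·b = 298;  35·a + 7·b = 40.
Eliminating b: 7·(row 1) − 35·(row 2) gives 700·a = 7·298 − 35·40 = 686, so a = 49/50.
Then b = (40 − 35·(49/50))/7 = 57/70.
At h = 6: P̂ = (49/50)·(6) + (57/70)·(1) = 2343/350.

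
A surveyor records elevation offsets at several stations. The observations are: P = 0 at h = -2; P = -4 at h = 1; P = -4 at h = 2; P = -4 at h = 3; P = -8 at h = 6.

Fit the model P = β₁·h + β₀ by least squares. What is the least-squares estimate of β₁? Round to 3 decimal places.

From the data, Σh·h = 54, Σh = 10, Σ1 = 5.
Right-hand side: Σh·P = -72, ΣP = -20.
AᵀA·[β₁, β₀]ᵀ = AᵀP becomes [[54, 10]; [10, 5]]·[β₁, β₀]ᵀ = [-72, -20]ᵀ.
Determinant 54·5 − 10² = 170.
β₁ = ((-72)·5 − 10·(-20))/170 = -16/17; β₀ = (54·(-20) − 10·(-72))/170 = -36/17.

β₁ = -0.941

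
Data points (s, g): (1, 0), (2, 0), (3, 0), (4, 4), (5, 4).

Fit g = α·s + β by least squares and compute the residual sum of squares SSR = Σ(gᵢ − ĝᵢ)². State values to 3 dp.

SSR = 4.800

From the data, Σs·s = 55, Σs = 15, Σ1 = 5.
And Σs·g = 36, Σg = 8.
Eliminating β: 5·(row 1) − 15·(row 2) gives 50·α = 5·36 − 15·8 = 60, so α = 6/5.
Then β = (8 − 15·(6/5))/5 = -2.
Residuals: 4/5, -2/5, -8/5, 6/5, 0; SSR = 24/5.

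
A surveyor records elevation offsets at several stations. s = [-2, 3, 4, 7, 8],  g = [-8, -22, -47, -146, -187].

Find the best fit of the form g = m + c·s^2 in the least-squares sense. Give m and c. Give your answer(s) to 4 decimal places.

With design matrix A, AᵀA = [[5, 142]; [142, 6850]] and Aᵀg = [-410, -20104]ᵀ.
det = 5·6850 − 142² = 14086.
m = ((-410)·6850 − 142·(-20104))/14086 = 23134/7043; c = (5·(-20104) − 142·(-410))/14086 = -21150/7043.

m = 3.2847, c = -3.0030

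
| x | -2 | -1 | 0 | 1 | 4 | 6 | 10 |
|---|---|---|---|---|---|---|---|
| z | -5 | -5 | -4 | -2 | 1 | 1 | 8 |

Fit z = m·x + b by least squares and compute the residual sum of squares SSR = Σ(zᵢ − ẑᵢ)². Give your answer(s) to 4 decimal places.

SSR = 5.3107

Entries of MᵀM: Σx·x = 158, Σx = 18, Σ1 = 7.
For Mᵀz: Σx·z = 103, Σz = -6.
So MᵀM·[m, b]ᵀ = Mᵀz: [[158, 18]; [18, 7]]·[m, b]ᵀ = [103, -6]ᵀ.
Eliminating b: 7·(row 1) − 18·(row 2) gives 782·m = 7·103 − 18·(-6) = 829, so m = 829/782.
Then b = ((-6) − 18·(829/782))/7 = -1401/391.
Residuals: 275/391, -279/782, -163/391, 409/782, 134/391, -695/391, 384/391; SSR = 4153/782.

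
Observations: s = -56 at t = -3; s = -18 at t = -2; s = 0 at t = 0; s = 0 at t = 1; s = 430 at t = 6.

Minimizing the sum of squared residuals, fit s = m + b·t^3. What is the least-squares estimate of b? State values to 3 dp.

b = 1.998

Entries of AᵀA: Σ1 = 5, Σt^3 = 182, Σt^3·t^3 = 47450.
For Aᵀs: Σs = 356, Σt^3·s = 94536.
So AᵀA·[m, b]ᵀ = Aᵀs: [[5, 182]; [182, 47450]]·[m, b]ᵀ = [356, 94536]ᵀ.
Δ = 5·47450 − 182² = 204126.
m = (356·47450 − 182·94536)/204126 = -12052/7851; b = (5·94536 − 182·356)/204126 = 15688/7851.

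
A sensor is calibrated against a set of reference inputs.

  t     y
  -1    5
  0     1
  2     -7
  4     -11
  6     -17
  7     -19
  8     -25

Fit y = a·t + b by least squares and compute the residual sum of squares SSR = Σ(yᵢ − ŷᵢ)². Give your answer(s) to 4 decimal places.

Entries of MᵀM: Σt·t = 170, Σt = 26, Σ1 = 7.
Right-hand side: Σt·y = -498, Σy = -73.
So MᵀM·[a, b]ᵀ = Mᵀy: [[170, 26]; [26, 7]]·[a, b]ᵀ = [-498, -73]ᵀ.
Eliminating b: 7·(row 1) − 26·(row 2) gives 514·a = 7·(-498) − 26·(-73) = -1588, so a = -794/257.
Then b = ((-73) − 26·(-794/257))/7 = 269/257.
Residuals: 222/257, -12/257, -480/257, 80/257, 126/257, 406/257, -342/257; SSR = 2272/257.

SSR = 8.8405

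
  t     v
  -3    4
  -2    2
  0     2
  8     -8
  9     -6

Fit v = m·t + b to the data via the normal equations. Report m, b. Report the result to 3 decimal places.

From the data, Σt·t = 158, Σt = 12, Σ1 = 5.
And Σt·v = -134, Σv = -6.
So XᵀX·[m, b]ᵀ = Xᵀv: [[158, 12]; [12, 5]]·[m, b]ᵀ = [-134, -6]ᵀ.
det = 158·5 − 12² = 646.
m = ((-134)·5 − 12·(-6))/646 = -299/323; b = (158·(-6) − 12·(-134))/646 = 330/323.

m = -0.926, b = 1.022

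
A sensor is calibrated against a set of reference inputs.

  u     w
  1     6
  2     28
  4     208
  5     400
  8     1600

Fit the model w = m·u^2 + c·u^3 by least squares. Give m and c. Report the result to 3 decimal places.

Setting ∂/∂m … = 0 gives: 4994·m + 36950·c = 115846;  36950·m + 281930·c = 882742.
(Σu^2·u^2 = 4994, Σu^2·u^3 = 36950, Σu^3·u^3 = 281930, Σu^2·w = 115846, Σu^3·w = 882742.)
det = 4994·281930 − 36950² = 42655920.
m = (115846·281930 − 36950·882742)/42655920 = 359549/355466; c = (4994·882742 − 36950·115846)/42655920 = 5329327/1777330.

m = 1.011, c = 2.999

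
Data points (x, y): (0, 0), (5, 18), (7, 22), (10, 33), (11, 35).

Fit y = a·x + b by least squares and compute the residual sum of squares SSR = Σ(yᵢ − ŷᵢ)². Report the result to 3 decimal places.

SSR = 4.039

Sums needed: Σx·x = 295, Σx = 33, Σ1 = 5.
For Mᵀy: Σx·y = 959, Σy = 108.
Normal equations: [[295, 33]; [33, 5]]·[a, b]ᵀ = [959, 108]ᵀ.
Determinant 295·5 − 33² = 386.
a = (959·5 − 33·108)/386 = 1231/386; b = (295·108 − 33·959)/386 = 213/386.
Residuals: -213/386, 290/193, -169/193, 215/386, -122/193; SSR = 1559/386.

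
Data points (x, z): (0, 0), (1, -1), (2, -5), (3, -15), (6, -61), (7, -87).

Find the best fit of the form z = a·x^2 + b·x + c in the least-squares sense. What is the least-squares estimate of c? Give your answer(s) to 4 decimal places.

c = -0.1306

The normal equations are: 3795·a + 595·b + 99·c = -6615;  595·a + 99·b + 19·c = -1031;  99·a + 19·b + 6·c = -169.
(Σx^2·x^2 = 3795, Σx^2·x = 595, Σx^2 = 99, Σx·x = 99, Σx = 19, Σ1 = 6, Σx^2·z = -6615, Σx·z = -1031, Σz = -169.)
Row-reducing yields a = -3382/1761, b = 677/587, c = -230/1761.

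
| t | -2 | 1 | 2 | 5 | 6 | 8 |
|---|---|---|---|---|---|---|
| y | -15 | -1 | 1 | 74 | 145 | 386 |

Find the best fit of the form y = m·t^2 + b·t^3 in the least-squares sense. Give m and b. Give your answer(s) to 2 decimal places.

Forming XᵀX = [[6050, 43670]; [43670, 324554]] and Xᵀy = [31717, 238329]ᵀ gives XᵀX·[m, b]ᵀ = Xᵀy.
Δ = 6050·324554 − 43670² = 56482800.
m = (31717·324554 − 43670·238329)/56482800 = -28487053/14120700; b = (6050·238329 − 43670·31717)/56482800 = 258223/256740.

m = -2.02, b = 1.01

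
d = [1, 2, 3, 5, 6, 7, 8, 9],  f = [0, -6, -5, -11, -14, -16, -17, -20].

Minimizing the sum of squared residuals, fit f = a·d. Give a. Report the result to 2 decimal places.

The normal equations are: 269·a = -594.
(Σd·d = 269, Σd·f = -594.)
a = (-594)/269 = -2.20818.

a = -2.21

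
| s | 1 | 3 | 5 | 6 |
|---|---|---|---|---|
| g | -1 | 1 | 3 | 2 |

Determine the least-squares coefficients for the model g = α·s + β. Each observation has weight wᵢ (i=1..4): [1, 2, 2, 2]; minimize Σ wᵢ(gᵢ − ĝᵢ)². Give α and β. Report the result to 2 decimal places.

α = 0.64, β = -1.10

Sums needed: Σwᵢ·s·s = 141, Σwᵢ·s = 29, Σwᵢ·1 = 7.
Moment sums: Σwᵢ·s·g = 59, Σwᵢ·g = 11.
MᵀWM·[α, β]ᵀ = MᵀWg becomes [[141, 29]; [29, 7]]·[α, β]ᵀ = [59, 11]ᵀ.
det = 141·7 − 29² = 146.
α = (59·7 − 29·11)/146 = 47/73; β = (141·11 − 29·59)/146 = -80/73.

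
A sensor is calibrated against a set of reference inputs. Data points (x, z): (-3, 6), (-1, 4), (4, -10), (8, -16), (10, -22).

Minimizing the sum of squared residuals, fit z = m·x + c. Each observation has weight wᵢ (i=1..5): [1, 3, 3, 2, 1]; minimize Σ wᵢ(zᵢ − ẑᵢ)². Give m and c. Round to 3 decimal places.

m = -2.235, c = 0.552

Compute the Gram sums: Σwᵢ·x·x = 288, Σwᵢ·x = 32, Σwᵢ·1 = 10.
Moment sums: Σwᵢ·x·z = -626, Σwᵢ·z = -66.
MᵀWM·[m, c]ᵀ = MᵀWz becomes [[288, 32]; [32, 10]]·[m, c]ᵀ = [-626, -66]ᵀ.
det = 288·10 − 32² = 1856.
m = ((-626)·10 − 32·(-66))/1856 = -1037/464; c = (288·(-66) − 32·(-626))/1856 = 16/29.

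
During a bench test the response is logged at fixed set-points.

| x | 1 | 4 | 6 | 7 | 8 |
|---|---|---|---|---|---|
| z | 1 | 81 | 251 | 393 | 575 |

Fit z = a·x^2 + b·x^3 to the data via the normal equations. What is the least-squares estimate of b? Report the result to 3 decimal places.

b = 0.992

Entries of MᵀM: Σx^2·x^2 = 8050, Σx^2·x^3 = 58376, Σx^3·x^3 = 430546.
For Mᵀz: Σx^2·z = 66390, Σx^3·z = 488600.
det = 8050·430546 − 58376² = 58137924.
a = (66390·430546 − 58376·488600)/58137924 = 529615/501189; b = (8050·488600 − 58376·66390)/58137924 = 496960/501189.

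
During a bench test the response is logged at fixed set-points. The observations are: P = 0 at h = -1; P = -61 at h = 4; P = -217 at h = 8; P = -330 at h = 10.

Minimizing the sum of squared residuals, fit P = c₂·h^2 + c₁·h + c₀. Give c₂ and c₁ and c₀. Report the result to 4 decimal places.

Sums needed: Σh^2·h^2 = 14353, Σh^2·h = 1575, Σh^2 = 181, Σh·h = 181, Σh = 21, Σ1 = 4.
For XᵀP: Σh^2·P = -47864, Σh·P = -5280, ΣP = -608.
Inverting the 3×3 Gram matrix, [c₂, c₁, c₀]ᵀ = [-22571/7617, -8495/2539, -2650/7617]ᵀ.

c₂ = -2.9632, c₁ = -3.3458, c₀ = -0.3479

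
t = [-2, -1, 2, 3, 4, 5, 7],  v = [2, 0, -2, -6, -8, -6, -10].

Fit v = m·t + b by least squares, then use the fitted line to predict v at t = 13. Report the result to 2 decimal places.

v̂ = -17.95

Setting ∂/∂m … = 0 gives: 108·m + 18·b = -158;  18·m + 7·b = -30.
(Σt·t = 108, Σt = 18, Σ1 = 7, Σt·v = -158, Σv = -30.)
det = 108·7 − 18² = 432.
m = ((-158)·7 − 18·(-30))/432 = -283/216; b = (108·(-30) − 18·(-158))/432 = -11/12.
At t = 13: v̂ = (-283/216)·(13) + (-11/12)·(1) = -3877/216.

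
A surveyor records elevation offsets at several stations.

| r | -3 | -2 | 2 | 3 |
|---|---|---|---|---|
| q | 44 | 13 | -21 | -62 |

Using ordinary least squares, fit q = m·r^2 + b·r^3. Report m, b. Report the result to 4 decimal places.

m = -1.0000, b = -1.9760

Normal-equation sums: Σr^2·r^2 = 194, Σr^2·r^3 = 0, Σr^3·r^3 = 1586.
And Σr^2·q = -194, Σr^3·q = -3134.
AᵀA·[m, b]ᵀ = Aᵀq becomes [[194, 0]; [0, 1586]]·[m, b]ᵀ = [-194, -3134]ᵀ.
Eliminating b: 1586·(row 1) − 0·(row 2) gives 307684·m = 1586·(-194) − 0·(-3134) = -307684, so m = -1.
Then b = ((-3134) − 0·(-1))/1586 = -1567/793.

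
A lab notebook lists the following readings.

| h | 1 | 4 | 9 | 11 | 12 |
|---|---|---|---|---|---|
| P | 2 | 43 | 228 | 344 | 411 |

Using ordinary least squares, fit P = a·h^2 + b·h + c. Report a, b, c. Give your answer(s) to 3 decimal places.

a = 2.958, b = -1.309, c = 0.525

The normal system MᵀM·[a, b, c]ᵀ = MᵀP is [[42195, 3853, 363]; [3853, 363, 37]; [363, 37, 5]]·[a, b, c]ᵀ = [119966, 10942, 1028]ᵀ.
Inverting the 3×3 Gram matrix, [a, b, c]ᵀ = [95423/32258, -42215/32258, 8463/16129]ᵀ.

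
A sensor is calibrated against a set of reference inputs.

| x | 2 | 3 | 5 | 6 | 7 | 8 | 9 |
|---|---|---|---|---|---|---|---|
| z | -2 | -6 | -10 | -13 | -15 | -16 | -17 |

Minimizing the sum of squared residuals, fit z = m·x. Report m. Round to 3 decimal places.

Compute the Gram sums: Σx·x = 268.
For Aᵀz: Σx·z = -536.
AᵀA·[m]ᵀ = Aᵀz becomes [[268]]·[m]ᵀ = [-536]ᵀ.
Hence m = -536 / 268 ≈ -2.

m = -2.000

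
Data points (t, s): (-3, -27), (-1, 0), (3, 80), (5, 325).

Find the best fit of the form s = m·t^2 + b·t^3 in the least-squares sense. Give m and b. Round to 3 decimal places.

m = 2.976, b = 2.003

From the data, Σt^2·t^2 = 788, Σt^2·t^3 = 3124, Σt^3·t^3 = 17084.
Moment sums: Σt^2·s = 8602, Σt^3·s = 43514.
Normal equations: [[788, 3124]; [3124, 17084]]·[m, b]ᵀ = [8602, 43514]ᵀ.
Determinant 788·17084 − 3124² = 3702816.
m = (8602·17084 − 3124·43514)/3702816 = 229559/77142; b = (788·43514 − 3124·8602)/3702816 = 77254/38571.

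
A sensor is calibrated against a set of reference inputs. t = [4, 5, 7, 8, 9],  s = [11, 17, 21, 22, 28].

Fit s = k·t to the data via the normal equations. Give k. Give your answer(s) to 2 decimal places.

k = 3.00

From the data, Σt·t = 235.
And Σt·s = 704.
Normal equations: [[235]]·[k]ᵀ = [704]ᵀ.
Hence k = 704 / 235 ≈ 2.99574.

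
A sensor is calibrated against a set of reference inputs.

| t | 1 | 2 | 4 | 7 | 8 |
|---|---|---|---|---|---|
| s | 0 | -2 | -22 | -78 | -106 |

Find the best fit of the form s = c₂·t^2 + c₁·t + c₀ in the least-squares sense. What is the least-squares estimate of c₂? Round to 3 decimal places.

c₂ = -1.983

The normal equations are: 6770·c₂ + 928·c₁ + 134·c₀ = -10966;  928·c₂ + 134·c₁ + 22·c₀ = -1486;  134·c₂ + 22·c₁ + 5·c₀ = -208.
(Σt^2·t^2 = 6770, Σt^2·t = 928, Σt^2 = 134, Σt·t = 134, Σt = 22, Σ1 = 5, Σt^2·s = -10966, Σt·s = -1486, Σs = -208.)
Inverting the 3×3 Gram matrix, [c₂, c₁, c₀]ᵀ = [-343/173, 1397/519, -160/519]ᵀ.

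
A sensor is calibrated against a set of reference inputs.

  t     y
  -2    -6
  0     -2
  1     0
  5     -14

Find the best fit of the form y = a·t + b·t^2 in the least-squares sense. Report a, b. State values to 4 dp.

a = 1.2924, b = -0.8201

Entries of XᵀX: Σt·t = 30, Σt·t^2 = 118, Σt^2·t^2 = 642.
And Σt·y = -58, Σt^2·y = -374.
XᵀX·[a, b]ᵀ = Xᵀy becomes [[30, 118]; [118, 642]]·[a, b]ᵀ = [-58, -374]ᵀ.
Determinant 30·642 − 118² = 5336.
a = ((-58)·642 − 118·(-374))/5336 = 862/667; b = (30·(-374) − 118·(-58))/5336 = -547/667.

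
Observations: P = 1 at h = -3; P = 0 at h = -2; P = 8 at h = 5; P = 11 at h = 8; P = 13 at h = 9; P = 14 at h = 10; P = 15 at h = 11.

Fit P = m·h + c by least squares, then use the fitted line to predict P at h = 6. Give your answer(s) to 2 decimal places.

From the data, Σh·h = 404, Σh = 38, Σ1 = 7.
Moment sums: Σh·P = 547, ΣP = 62.
Determinant 404·7 − 38² = 1384.
m = (547·7 − 38·62)/1384 = 1473/1384; c = (404·62 − 38·547)/1384 = 2131/692.
At h = 6: P̂ = (1473/1384)·(6) + (2131/692)·(1) = 3275/346.

P̂ = 9.47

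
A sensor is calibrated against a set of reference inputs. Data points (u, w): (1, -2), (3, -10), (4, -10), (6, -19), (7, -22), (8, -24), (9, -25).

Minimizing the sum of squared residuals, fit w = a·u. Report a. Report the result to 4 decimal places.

Sums needed: Σu·u = 256.
For Aᵀw: Σu·w = -757.
Hence a = -757 / 256 ≈ -2.95703.

a = -2.9570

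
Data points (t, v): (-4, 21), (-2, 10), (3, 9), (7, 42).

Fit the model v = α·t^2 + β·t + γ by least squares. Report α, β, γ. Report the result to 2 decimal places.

With design matrix M, MᵀM = [[2754, 298, 78]; [298, 78, 4]; [78, 4, 4]] and Mᵀv = [2515, 217, 82]ᵀ.
Row-reducing yields α = 19042/21421, β = -35065/42842, γ = 85344/21421.

α = 0.89, β = -0.82, γ = 3.98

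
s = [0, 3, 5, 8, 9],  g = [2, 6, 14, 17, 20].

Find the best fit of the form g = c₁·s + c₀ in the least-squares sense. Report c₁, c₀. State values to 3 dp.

c₁ = 2.019, c₀ = 1.707

The normal system MᵀM·[c₁, c₀]ᵀ = Mᵀg is [[179, 25]; [25, 5]]·[c₁, c₀]ᵀ = [404, 59]ᵀ.
Δ = 179·5 − 25² = 270.
c₁ = (404·5 − 25·59)/270 = 109/54; c₀ = (179·59 − 25·404)/270 = 461/270.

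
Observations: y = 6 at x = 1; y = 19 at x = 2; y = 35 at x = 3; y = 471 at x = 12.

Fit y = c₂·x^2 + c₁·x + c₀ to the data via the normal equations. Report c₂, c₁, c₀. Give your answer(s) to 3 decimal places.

c₂ = 3.075, c₁ = 2.253, c₀ = 1.148

Entries of MᵀM: Σx^2·x^2 = 20834, Σx^2·x = 1764, Σx^2 = 158, Σx·x = 158, Σx = 18, Σ1 = 4.
For Mᵀy: Σx^2·y = 68221, Σx·y = 5801, Σy = 531.
MᵀM·[c₂, c₁, c₀]ᵀ = Mᵀy becomes [[20834, 1764, 158]; [1764, 158, 18]; [158, 18, 4]]·[c₂, c₁, c₀]ᵀ = [68221, 5801, 531]ᵀ.
Solving the 3×3 system (Gaussian elimination) gives c₂ = 45671/14852, c₁ = 33455/14852, c₀ = 17051/14852.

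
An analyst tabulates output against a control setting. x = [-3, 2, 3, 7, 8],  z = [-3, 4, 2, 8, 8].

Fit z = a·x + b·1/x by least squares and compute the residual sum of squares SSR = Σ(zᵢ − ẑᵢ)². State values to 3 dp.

From the data, Σx·x = 135, Σx·1/x = 5, Σ1/x·1/x = 14345/28224.
Right-hand side: Σx·z = 143, Σ1/x·z = 122/21.
So MᵀM·[a, b]ᵀ = Mᵀz: [[135, 5]; [5, 14345/28224]]·[a, b]ᵀ = [143, 122/21]ᵀ.
Eliminating b: (14345/28224)·(row 1) − 5·(row 2) gives (136775/3136)·a = (14345/28224)·143 − 5·(122/21) = 1231495/28224, so a = 246299/246195.
Then b = ((122/21) − 5·(246299/246195))/(14345/28224) = 43456/27355.
Residuals: 2904/5471, 59326/49239, -8375/5471, 37919/49239, -9944/49239; SSR = 231946/49239.

SSR = 4.711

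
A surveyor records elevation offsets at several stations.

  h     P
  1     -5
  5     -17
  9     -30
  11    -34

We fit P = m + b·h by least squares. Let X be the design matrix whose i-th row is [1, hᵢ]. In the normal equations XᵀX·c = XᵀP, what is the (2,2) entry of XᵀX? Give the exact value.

228

Row 2 ↔ basis h, column 2 ↔ basis h, so (XᵀX)_{2,2} = Σᵢ (h)·(h) = (1)·(1) + (5)·(5) + (9)·(9) + (11)·(11) = 228.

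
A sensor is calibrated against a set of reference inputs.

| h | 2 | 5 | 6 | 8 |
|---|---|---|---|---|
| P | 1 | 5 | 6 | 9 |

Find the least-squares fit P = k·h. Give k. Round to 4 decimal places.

k = 1.0465

Setting ∂/∂k … = 0 gives: 129·k = 135.
k = 135/129 = 1.04651.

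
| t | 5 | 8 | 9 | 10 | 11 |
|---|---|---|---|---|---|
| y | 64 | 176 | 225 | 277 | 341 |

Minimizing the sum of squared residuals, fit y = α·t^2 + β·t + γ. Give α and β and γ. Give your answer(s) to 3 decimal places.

α = 2.962, β = -1.430, γ = -2.736

AᵀA·[α, β, γ]ᵀ = Aᵀy reads: 35923·α + 3697·β + 391·γ = 100050;  3697·α + 391·β + 43·γ = 10274;  391·α + 43·β + 5·γ = 1083.
Inverting the 3×3 Gram matrix, [α, β, γ]ᵀ = [11321/3822, -5465/3822, -249/91]ᵀ.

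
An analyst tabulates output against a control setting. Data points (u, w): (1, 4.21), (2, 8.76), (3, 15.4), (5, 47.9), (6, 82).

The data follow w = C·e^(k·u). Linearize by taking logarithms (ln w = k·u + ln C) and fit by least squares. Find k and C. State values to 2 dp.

k = 0.59, C = 2.54

Taking logs, ln w = k·u + ln C, so regress ln w on u.
Sums: Σu = 17.0000, Σ(u)² = 75.0000, Σln w = 14.6179, Σu·ln w = 59.7668.
Normal system: [[75.0000, 17.0000]; [17.0000, 5]]·[k, ln C]ᵀ = [59.7668, 14.6179]ᵀ.
Solving (det = 86.0000): k = 0.58524, ln C = 0.93376, so C = exp(0.93376) = 2.54405.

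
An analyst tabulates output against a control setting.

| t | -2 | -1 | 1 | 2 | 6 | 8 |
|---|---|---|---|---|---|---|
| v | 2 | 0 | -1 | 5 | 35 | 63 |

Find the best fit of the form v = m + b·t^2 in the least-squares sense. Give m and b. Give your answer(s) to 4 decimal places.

With design matrix X, XᵀX = [[6, 110]; [110, 5426]] and Xᵀv = [104, 5319]ᵀ.
Eliminating b: 5426·(row 1) − 110·(row 2) gives 20456·m = 5426·104 − 110·5319 = -20786, so m = -10393/10228.
Then b = (5319 − 110·(-10393/10228))/5426 = 10237/10228.

m = -1.0161, b = 1.0009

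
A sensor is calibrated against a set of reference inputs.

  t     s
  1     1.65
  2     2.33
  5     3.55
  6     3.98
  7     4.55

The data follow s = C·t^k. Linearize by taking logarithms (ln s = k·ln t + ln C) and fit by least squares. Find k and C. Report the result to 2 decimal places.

k = 0.50, C = 1.64

Let Y = ln s. Fitting Y = k·ln t + ln C by least squares:
Σln t = 6.0403, Σ(ln t)² = 10.0677, Σln s = 5.5100, Σln t·ln s = 8.0486.
Equations: 10.0677·k + 6.0403·ln C = 8.0486;  6.0403·k + 5·ln C = 5.5100.
Slope k = (n·Σln t·ln s − Σln t·Σln s)/(n·Σ(ln t)² − (Σln t)²) = (5·8.0486 − 6.0403·5.5100)/13.8539 = 0.50248; ln C = (Σln s − k·Σln t)/n = 0.49498, so C = exp(0.49498) = 1.64047.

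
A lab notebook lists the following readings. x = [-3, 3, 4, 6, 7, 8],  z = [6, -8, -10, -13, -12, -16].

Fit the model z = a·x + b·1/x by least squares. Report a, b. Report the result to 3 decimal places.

a = -1.849, b = -5.605

Forming MᵀM = [[183, 6]; [6, 1093/3136]] and Mᵀz = [-372, -274/21]ᵀ gives MᵀM·[a, b]ᵀ = Mᵀz.
Δ = 183·(1093/3136) − 6² = 87123/3136.
a = ((-372)·(1093/3136) − 6·(-274/21))/(87123/3136) = -161092/87123; b = (183·(-274/21) − 6·(-372))/(87123/3136) = -488320/87123.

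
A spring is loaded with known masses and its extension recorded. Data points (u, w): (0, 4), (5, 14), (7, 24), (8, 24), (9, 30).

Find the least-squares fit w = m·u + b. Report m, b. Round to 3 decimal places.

m = 2.819, b = 2.850

From the data, Σu·u = 219, Σu = 29, Σ1 = 5.
And Σu·w = 700, Σw = 96.
So MᵀM·[m, b]ᵀ = Mᵀw: [[219, 29]; [29, 5]]·[m, b]ᵀ = [700, 96]ᵀ.
det = 219·5 − 29² = 254.
m = (700·5 − 29·96)/254 = 358/127; b = (219·96 − 29·700)/254 = 362/127.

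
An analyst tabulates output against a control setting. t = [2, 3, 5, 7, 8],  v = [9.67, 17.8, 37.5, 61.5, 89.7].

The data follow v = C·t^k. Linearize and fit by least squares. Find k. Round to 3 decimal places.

Let Y = ln v. Fitting Y = k·ln t + ln C by least squares:
Σln t = 7.4265, Σ(ln t)² = 12.3883, Σln v = 17.3881, Σln t·ln v = 27.9345.
Equations: 12.3883·k + 7.4265·ln C = 27.9345;  7.4265·k + 5·ln C = 17.3881.
Solving (det = 6.7880): k = 1.55257, ln C = 1.17156.

k = 1.553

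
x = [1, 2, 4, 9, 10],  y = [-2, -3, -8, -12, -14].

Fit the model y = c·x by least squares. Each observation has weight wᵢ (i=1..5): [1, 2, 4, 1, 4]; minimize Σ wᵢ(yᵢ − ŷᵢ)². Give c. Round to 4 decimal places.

c = -1.4621

Normal-equation sums: Σwᵢ·x·x = 554.
Right-hand side: Σwᵢ·x·y = -810.
Hence c = -810 / 554 ≈ -1.46209.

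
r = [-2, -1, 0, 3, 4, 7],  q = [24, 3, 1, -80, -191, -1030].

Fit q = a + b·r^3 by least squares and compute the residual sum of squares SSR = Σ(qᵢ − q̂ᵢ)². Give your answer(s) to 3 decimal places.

SSR = 1.657

Normal-equation sums: Σ1 = 6, Σr^3 = 425, Σr^3·r^3 = 122539.
For Mᵀq: Σq = -1273, Σr^3·q = -367869.
Eliminating b: 122539·(row 1) − 425·(row 2) gives 554609·a = 122539·(-1273) − 425·(-367869) = 352178, so a = 352178/554609.
Then b = ((-367869) − 425·(352178/554609))/122539 = -1666189/554609.
Residuals: -33734/50419, -354540/554609, 202431/554609, 266205/554609, 353599/554609, -96621/554609; SSR = 918856/554609.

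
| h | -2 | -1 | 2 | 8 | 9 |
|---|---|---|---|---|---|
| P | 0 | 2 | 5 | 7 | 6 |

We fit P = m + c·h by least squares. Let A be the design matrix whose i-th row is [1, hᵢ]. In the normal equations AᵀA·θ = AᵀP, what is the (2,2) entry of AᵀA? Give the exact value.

Row 2 ↔ basis h, column 2 ↔ basis h, so (AᵀA)_{2,2} = Σᵢ (h)·(h) = (-2)·(-2) + (-1)·(-1) + (2)·(2) + (8)·(8) + (9)·(9) = 154.

154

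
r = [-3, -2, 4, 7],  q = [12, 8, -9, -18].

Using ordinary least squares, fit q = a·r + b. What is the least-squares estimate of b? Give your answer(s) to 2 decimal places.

Forming XᵀX = [[78, 6]; [6, 4]] and Xᵀq = [-214, -7]ᵀ gives XᵀX·[a, b]ᵀ = Xᵀq.
Δ = 78·4 − 6² = 276.
a = ((-214)·4 − 6·(-7))/276 = -407/138; b = (78·(-7) − 6·(-214))/276 = 123/46.

b = 2.67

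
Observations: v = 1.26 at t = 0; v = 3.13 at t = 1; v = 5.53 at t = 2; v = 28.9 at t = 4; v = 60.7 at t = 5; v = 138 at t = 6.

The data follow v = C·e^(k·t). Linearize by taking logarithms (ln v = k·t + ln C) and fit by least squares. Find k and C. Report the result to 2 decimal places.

k = 0.77, C = 1.29

With ln vᵢ as the transformed response and tᵢ as the regressor:
Σt = 18.0000, Σ(t)² = 82.0000, Σln v = 15.4794, Σt·ln v = 68.1100.
Normal system: [[82.0000, 18.0000]; [18.0000, 6]]·[k, ln C]ᵀ = [68.1100, 15.4794]ᵀ.
Solving (det = 168.0000): k = 0.77400, ln C = 0.25791, so C = exp(0.25791) = 1.29422.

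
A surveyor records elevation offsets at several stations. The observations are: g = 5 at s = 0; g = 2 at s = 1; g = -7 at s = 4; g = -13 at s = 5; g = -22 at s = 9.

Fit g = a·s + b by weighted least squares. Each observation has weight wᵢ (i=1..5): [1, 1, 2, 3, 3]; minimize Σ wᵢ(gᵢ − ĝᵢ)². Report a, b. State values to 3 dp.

a = -2.990, b = 4.050

Normal-equation sums: Σwᵢ·s·s = 351, Σwᵢ·s = 51, Σwᵢ·1 = 10.
And Σwᵢ·s·g = -843, Σwᵢ·g = -112.
Determinant 351·10 − 51² = 909.
a = ((-843)·10 − 51·(-112))/909 = -302/101; b = (351·(-112) − 51·(-843))/909 = 409/101.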